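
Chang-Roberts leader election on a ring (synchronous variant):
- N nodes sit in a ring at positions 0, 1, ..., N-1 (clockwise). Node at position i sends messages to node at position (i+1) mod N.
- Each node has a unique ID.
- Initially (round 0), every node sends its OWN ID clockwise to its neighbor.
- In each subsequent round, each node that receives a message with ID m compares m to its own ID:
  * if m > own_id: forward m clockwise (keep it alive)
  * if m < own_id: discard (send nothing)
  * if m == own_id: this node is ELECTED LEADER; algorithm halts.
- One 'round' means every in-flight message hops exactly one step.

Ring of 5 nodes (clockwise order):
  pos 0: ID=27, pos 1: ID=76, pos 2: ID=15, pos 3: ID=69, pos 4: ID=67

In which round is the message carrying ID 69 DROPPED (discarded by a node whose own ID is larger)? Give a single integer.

Answer: 3

Derivation:
Round 1: pos1(id76) recv 27: drop; pos2(id15) recv 76: fwd; pos3(id69) recv 15: drop; pos4(id67) recv 69: fwd; pos0(id27) recv 67: fwd
Round 2: pos3(id69) recv 76: fwd; pos0(id27) recv 69: fwd; pos1(id76) recv 67: drop
Round 3: pos4(id67) recv 76: fwd; pos1(id76) recv 69: drop
Round 4: pos0(id27) recv 76: fwd
Round 5: pos1(id76) recv 76: ELECTED
Message ID 69 originates at pos 3; dropped at pos 1 in round 3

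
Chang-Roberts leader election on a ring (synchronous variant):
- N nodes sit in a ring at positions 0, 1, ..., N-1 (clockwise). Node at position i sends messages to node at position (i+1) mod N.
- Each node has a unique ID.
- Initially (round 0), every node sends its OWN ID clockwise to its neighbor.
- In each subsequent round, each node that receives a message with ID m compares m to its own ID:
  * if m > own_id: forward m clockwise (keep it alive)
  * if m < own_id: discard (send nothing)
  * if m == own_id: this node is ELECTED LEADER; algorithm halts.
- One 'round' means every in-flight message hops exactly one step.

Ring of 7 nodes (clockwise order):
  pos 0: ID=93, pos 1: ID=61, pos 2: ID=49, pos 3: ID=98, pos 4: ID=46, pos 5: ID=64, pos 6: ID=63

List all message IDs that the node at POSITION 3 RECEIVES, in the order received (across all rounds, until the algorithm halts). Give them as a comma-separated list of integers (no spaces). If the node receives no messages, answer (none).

Answer: 49,61,93,98

Derivation:
Round 1: pos1(id61) recv 93: fwd; pos2(id49) recv 61: fwd; pos3(id98) recv 49: drop; pos4(id46) recv 98: fwd; pos5(id64) recv 46: drop; pos6(id63) recv 64: fwd; pos0(id93) recv 63: drop
Round 2: pos2(id49) recv 93: fwd; pos3(id98) recv 61: drop; pos5(id64) recv 98: fwd; pos0(id93) recv 64: drop
Round 3: pos3(id98) recv 93: drop; pos6(id63) recv 98: fwd
Round 4: pos0(id93) recv 98: fwd
Round 5: pos1(id61) recv 98: fwd
Round 6: pos2(id49) recv 98: fwd
Round 7: pos3(id98) recv 98: ELECTED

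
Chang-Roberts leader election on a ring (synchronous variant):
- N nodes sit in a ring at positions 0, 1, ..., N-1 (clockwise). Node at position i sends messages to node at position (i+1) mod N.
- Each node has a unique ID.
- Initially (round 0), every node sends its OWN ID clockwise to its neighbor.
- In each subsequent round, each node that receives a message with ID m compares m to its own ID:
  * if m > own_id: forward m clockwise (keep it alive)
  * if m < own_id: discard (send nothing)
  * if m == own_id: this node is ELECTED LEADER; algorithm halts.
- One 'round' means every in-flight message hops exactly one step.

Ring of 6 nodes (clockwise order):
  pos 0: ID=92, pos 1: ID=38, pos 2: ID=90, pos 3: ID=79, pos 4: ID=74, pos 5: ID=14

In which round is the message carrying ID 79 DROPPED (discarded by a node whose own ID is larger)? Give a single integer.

Round 1: pos1(id38) recv 92: fwd; pos2(id90) recv 38: drop; pos3(id79) recv 90: fwd; pos4(id74) recv 79: fwd; pos5(id14) recv 74: fwd; pos0(id92) recv 14: drop
Round 2: pos2(id90) recv 92: fwd; pos4(id74) recv 90: fwd; pos5(id14) recv 79: fwd; pos0(id92) recv 74: drop
Round 3: pos3(id79) recv 92: fwd; pos5(id14) recv 90: fwd; pos0(id92) recv 79: drop
Round 4: pos4(id74) recv 92: fwd; pos0(id92) recv 90: drop
Round 5: pos5(id14) recv 92: fwd
Round 6: pos0(id92) recv 92: ELECTED
Message ID 79 originates at pos 3; dropped at pos 0 in round 3

Answer: 3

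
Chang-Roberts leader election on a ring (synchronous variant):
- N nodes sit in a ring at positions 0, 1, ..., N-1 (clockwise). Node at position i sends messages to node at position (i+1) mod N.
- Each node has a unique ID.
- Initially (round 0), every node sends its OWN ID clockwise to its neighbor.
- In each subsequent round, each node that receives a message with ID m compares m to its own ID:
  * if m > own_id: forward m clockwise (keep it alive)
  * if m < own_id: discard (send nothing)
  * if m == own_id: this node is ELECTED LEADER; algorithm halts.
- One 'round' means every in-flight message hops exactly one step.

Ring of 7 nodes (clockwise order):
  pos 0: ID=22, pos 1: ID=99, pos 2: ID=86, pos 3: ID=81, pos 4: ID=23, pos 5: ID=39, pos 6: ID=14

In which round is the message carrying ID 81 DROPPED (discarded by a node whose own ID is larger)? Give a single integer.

Answer: 5

Derivation:
Round 1: pos1(id99) recv 22: drop; pos2(id86) recv 99: fwd; pos3(id81) recv 86: fwd; pos4(id23) recv 81: fwd; pos5(id39) recv 23: drop; pos6(id14) recv 39: fwd; pos0(id22) recv 14: drop
Round 2: pos3(id81) recv 99: fwd; pos4(id23) recv 86: fwd; pos5(id39) recv 81: fwd; pos0(id22) recv 39: fwd
Round 3: pos4(id23) recv 99: fwd; pos5(id39) recv 86: fwd; pos6(id14) recv 81: fwd; pos1(id99) recv 39: drop
Round 4: pos5(id39) recv 99: fwd; pos6(id14) recv 86: fwd; pos0(id22) recv 81: fwd
Round 5: pos6(id14) recv 99: fwd; pos0(id22) recv 86: fwd; pos1(id99) recv 81: drop
Round 6: pos0(id22) recv 99: fwd; pos1(id99) recv 86: drop
Round 7: pos1(id99) recv 99: ELECTED
Message ID 81 originates at pos 3; dropped at pos 1 in round 5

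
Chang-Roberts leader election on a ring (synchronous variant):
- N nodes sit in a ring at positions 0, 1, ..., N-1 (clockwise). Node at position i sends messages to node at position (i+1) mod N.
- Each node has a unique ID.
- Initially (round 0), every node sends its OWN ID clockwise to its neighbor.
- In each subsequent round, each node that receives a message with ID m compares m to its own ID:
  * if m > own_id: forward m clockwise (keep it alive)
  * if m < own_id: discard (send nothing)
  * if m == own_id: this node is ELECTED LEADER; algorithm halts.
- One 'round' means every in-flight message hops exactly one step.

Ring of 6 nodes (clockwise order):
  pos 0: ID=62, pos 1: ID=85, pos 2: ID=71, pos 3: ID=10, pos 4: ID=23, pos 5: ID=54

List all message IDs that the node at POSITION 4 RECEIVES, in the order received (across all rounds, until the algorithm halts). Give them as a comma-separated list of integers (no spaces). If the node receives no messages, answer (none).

Answer: 10,71,85

Derivation:
Round 1: pos1(id85) recv 62: drop; pos2(id71) recv 85: fwd; pos3(id10) recv 71: fwd; pos4(id23) recv 10: drop; pos5(id54) recv 23: drop; pos0(id62) recv 54: drop
Round 2: pos3(id10) recv 85: fwd; pos4(id23) recv 71: fwd
Round 3: pos4(id23) recv 85: fwd; pos5(id54) recv 71: fwd
Round 4: pos5(id54) recv 85: fwd; pos0(id62) recv 71: fwd
Round 5: pos0(id62) recv 85: fwd; pos1(id85) recv 71: drop
Round 6: pos1(id85) recv 85: ELECTED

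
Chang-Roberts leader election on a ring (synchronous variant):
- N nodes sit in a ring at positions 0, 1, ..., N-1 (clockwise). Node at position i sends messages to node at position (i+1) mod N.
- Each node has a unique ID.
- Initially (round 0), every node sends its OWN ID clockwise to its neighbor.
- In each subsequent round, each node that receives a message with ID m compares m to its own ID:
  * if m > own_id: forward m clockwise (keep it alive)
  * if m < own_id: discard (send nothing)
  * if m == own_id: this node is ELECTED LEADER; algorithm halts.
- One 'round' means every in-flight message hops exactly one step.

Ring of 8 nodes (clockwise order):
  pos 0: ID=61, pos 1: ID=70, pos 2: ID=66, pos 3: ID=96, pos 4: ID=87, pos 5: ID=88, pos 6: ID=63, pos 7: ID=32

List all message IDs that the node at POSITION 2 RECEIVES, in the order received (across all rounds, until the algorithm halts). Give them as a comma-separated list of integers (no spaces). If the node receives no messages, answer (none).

Answer: 70,88,96

Derivation:
Round 1: pos1(id70) recv 61: drop; pos2(id66) recv 70: fwd; pos3(id96) recv 66: drop; pos4(id87) recv 96: fwd; pos5(id88) recv 87: drop; pos6(id63) recv 88: fwd; pos7(id32) recv 63: fwd; pos0(id61) recv 32: drop
Round 2: pos3(id96) recv 70: drop; pos5(id88) recv 96: fwd; pos7(id32) recv 88: fwd; pos0(id61) recv 63: fwd
Round 3: pos6(id63) recv 96: fwd; pos0(id61) recv 88: fwd; pos1(id70) recv 63: drop
Round 4: pos7(id32) recv 96: fwd; pos1(id70) recv 88: fwd
Round 5: pos0(id61) recv 96: fwd; pos2(id66) recv 88: fwd
Round 6: pos1(id70) recv 96: fwd; pos3(id96) recv 88: drop
Round 7: pos2(id66) recv 96: fwd
Round 8: pos3(id96) recv 96: ELECTED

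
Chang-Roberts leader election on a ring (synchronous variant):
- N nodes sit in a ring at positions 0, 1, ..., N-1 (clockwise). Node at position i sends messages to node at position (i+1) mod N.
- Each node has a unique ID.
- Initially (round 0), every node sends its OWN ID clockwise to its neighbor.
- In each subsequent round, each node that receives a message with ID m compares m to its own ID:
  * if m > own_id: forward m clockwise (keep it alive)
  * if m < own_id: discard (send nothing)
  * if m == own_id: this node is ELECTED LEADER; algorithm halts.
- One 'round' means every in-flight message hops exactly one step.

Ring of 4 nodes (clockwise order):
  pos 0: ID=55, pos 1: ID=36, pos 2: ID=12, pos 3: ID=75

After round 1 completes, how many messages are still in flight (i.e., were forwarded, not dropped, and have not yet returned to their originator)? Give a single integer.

Answer: 3

Derivation:
Round 1: pos1(id36) recv 55: fwd; pos2(id12) recv 36: fwd; pos3(id75) recv 12: drop; pos0(id55) recv 75: fwd
After round 1: 3 messages still in flight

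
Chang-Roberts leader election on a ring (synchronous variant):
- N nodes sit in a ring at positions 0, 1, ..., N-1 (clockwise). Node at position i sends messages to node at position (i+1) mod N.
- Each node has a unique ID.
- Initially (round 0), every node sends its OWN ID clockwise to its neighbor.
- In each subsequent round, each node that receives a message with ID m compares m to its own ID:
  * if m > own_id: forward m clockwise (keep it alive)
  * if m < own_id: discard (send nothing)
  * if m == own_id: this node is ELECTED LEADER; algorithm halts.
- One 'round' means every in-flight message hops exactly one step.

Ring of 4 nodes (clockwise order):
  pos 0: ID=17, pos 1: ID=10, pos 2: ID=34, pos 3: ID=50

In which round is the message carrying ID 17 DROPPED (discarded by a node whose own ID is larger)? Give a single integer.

Round 1: pos1(id10) recv 17: fwd; pos2(id34) recv 10: drop; pos3(id50) recv 34: drop; pos0(id17) recv 50: fwd
Round 2: pos2(id34) recv 17: drop; pos1(id10) recv 50: fwd
Round 3: pos2(id34) recv 50: fwd
Round 4: pos3(id50) recv 50: ELECTED
Message ID 17 originates at pos 0; dropped at pos 2 in round 2

Answer: 2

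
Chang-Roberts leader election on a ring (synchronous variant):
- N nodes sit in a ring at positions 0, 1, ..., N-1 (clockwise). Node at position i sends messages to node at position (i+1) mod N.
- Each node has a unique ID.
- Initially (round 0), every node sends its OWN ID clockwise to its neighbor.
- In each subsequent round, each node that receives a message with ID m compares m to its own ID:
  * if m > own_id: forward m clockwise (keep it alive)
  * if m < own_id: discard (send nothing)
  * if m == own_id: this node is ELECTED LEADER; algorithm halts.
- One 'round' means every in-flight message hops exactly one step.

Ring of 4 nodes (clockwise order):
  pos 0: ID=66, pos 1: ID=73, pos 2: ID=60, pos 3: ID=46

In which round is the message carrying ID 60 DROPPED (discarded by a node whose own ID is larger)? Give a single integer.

Round 1: pos1(id73) recv 66: drop; pos2(id60) recv 73: fwd; pos3(id46) recv 60: fwd; pos0(id66) recv 46: drop
Round 2: pos3(id46) recv 73: fwd; pos0(id66) recv 60: drop
Round 3: pos0(id66) recv 73: fwd
Round 4: pos1(id73) recv 73: ELECTED
Message ID 60 originates at pos 2; dropped at pos 0 in round 2

Answer: 2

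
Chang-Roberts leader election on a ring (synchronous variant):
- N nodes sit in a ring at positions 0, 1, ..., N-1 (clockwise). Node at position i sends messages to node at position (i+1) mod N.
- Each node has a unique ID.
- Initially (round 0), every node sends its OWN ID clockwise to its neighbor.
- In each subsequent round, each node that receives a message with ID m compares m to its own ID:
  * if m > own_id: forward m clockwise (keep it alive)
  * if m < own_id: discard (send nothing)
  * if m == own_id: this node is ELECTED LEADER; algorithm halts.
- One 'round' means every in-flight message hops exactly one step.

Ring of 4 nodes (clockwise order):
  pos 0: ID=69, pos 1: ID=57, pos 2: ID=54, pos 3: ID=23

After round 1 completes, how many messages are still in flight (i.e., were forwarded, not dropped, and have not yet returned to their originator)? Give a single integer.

Round 1: pos1(id57) recv 69: fwd; pos2(id54) recv 57: fwd; pos3(id23) recv 54: fwd; pos0(id69) recv 23: drop
After round 1: 3 messages still in flight

Answer: 3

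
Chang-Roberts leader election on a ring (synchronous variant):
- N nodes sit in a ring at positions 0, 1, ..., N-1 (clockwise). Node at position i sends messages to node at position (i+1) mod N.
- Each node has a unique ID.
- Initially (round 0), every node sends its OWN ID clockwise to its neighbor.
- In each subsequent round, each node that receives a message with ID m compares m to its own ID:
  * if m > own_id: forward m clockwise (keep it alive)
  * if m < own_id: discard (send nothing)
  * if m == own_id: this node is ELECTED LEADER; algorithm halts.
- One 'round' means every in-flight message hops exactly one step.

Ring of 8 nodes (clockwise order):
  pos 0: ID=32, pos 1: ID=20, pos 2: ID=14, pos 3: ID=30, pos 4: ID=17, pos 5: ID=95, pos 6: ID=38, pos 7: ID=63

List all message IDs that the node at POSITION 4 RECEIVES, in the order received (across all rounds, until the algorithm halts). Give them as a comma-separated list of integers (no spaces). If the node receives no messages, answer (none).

Answer: 30,32,63,95

Derivation:
Round 1: pos1(id20) recv 32: fwd; pos2(id14) recv 20: fwd; pos3(id30) recv 14: drop; pos4(id17) recv 30: fwd; pos5(id95) recv 17: drop; pos6(id38) recv 95: fwd; pos7(id63) recv 38: drop; pos0(id32) recv 63: fwd
Round 2: pos2(id14) recv 32: fwd; pos3(id30) recv 20: drop; pos5(id95) recv 30: drop; pos7(id63) recv 95: fwd; pos1(id20) recv 63: fwd
Round 3: pos3(id30) recv 32: fwd; pos0(id32) recv 95: fwd; pos2(id14) recv 63: fwd
Round 4: pos4(id17) recv 32: fwd; pos1(id20) recv 95: fwd; pos3(id30) recv 63: fwd
Round 5: pos5(id95) recv 32: drop; pos2(id14) recv 95: fwd; pos4(id17) recv 63: fwd
Round 6: pos3(id30) recv 95: fwd; pos5(id95) recv 63: drop
Round 7: pos4(id17) recv 95: fwd
Round 8: pos5(id95) recv 95: ELECTED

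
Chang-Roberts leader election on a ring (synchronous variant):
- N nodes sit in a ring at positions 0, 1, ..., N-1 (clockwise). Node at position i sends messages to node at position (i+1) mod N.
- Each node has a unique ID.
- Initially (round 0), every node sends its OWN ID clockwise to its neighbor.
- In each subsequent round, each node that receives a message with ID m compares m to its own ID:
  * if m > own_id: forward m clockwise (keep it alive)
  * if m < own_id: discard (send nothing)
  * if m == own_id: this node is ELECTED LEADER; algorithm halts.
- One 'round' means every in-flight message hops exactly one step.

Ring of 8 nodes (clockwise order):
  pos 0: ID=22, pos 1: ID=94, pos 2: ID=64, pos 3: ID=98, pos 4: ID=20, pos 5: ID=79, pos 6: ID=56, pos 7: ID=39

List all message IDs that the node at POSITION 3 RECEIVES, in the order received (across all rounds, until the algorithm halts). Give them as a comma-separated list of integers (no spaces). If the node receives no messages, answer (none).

Round 1: pos1(id94) recv 22: drop; pos2(id64) recv 94: fwd; pos3(id98) recv 64: drop; pos4(id20) recv 98: fwd; pos5(id79) recv 20: drop; pos6(id56) recv 79: fwd; pos7(id39) recv 56: fwd; pos0(id22) recv 39: fwd
Round 2: pos3(id98) recv 94: drop; pos5(id79) recv 98: fwd; pos7(id39) recv 79: fwd; pos0(id22) recv 56: fwd; pos1(id94) recv 39: drop
Round 3: pos6(id56) recv 98: fwd; pos0(id22) recv 79: fwd; pos1(id94) recv 56: drop
Round 4: pos7(id39) recv 98: fwd; pos1(id94) recv 79: drop
Round 5: pos0(id22) recv 98: fwd
Round 6: pos1(id94) recv 98: fwd
Round 7: pos2(id64) recv 98: fwd
Round 8: pos3(id98) recv 98: ELECTED

Answer: 64,94,98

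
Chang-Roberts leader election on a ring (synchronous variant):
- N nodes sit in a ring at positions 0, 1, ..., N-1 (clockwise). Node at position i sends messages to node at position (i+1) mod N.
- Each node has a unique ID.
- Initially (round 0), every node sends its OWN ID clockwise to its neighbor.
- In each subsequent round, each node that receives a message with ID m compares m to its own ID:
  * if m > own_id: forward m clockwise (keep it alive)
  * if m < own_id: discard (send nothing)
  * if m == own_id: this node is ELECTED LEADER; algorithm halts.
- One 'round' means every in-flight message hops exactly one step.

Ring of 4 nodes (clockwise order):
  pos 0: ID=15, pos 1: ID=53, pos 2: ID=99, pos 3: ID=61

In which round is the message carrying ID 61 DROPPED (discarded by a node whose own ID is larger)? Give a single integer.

Round 1: pos1(id53) recv 15: drop; pos2(id99) recv 53: drop; pos3(id61) recv 99: fwd; pos0(id15) recv 61: fwd
Round 2: pos0(id15) recv 99: fwd; pos1(id53) recv 61: fwd
Round 3: pos1(id53) recv 99: fwd; pos2(id99) recv 61: drop
Round 4: pos2(id99) recv 99: ELECTED
Message ID 61 originates at pos 3; dropped at pos 2 in round 3

Answer: 3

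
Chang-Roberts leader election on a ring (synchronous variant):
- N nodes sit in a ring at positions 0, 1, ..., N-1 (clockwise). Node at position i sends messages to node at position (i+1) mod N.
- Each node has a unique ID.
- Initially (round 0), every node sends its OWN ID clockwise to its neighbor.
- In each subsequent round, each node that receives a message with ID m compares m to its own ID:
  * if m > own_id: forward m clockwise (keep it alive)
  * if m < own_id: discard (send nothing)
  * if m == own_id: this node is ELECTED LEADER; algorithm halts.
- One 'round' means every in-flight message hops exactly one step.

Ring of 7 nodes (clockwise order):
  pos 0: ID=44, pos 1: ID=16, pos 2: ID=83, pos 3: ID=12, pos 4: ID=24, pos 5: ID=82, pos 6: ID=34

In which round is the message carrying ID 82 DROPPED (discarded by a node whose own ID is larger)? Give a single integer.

Round 1: pos1(id16) recv 44: fwd; pos2(id83) recv 16: drop; pos3(id12) recv 83: fwd; pos4(id24) recv 12: drop; pos5(id82) recv 24: drop; pos6(id34) recv 82: fwd; pos0(id44) recv 34: drop
Round 2: pos2(id83) recv 44: drop; pos4(id24) recv 83: fwd; pos0(id44) recv 82: fwd
Round 3: pos5(id82) recv 83: fwd; pos1(id16) recv 82: fwd
Round 4: pos6(id34) recv 83: fwd; pos2(id83) recv 82: drop
Round 5: pos0(id44) recv 83: fwd
Round 6: pos1(id16) recv 83: fwd
Round 7: pos2(id83) recv 83: ELECTED
Message ID 82 originates at pos 5; dropped at pos 2 in round 4

Answer: 4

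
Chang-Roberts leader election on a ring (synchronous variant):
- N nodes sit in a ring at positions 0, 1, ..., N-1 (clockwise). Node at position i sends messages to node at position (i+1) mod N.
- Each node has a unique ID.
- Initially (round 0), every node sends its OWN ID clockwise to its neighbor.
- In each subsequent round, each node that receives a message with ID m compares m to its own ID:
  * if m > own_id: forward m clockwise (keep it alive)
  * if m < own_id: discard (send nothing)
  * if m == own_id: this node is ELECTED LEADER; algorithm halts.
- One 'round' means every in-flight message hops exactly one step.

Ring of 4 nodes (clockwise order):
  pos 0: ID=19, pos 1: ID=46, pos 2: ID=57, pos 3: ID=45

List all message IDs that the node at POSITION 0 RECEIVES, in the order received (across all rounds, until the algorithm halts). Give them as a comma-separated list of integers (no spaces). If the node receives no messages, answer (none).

Answer: 45,57

Derivation:
Round 1: pos1(id46) recv 19: drop; pos2(id57) recv 46: drop; pos3(id45) recv 57: fwd; pos0(id19) recv 45: fwd
Round 2: pos0(id19) recv 57: fwd; pos1(id46) recv 45: drop
Round 3: pos1(id46) recv 57: fwd
Round 4: pos2(id57) recv 57: ELECTED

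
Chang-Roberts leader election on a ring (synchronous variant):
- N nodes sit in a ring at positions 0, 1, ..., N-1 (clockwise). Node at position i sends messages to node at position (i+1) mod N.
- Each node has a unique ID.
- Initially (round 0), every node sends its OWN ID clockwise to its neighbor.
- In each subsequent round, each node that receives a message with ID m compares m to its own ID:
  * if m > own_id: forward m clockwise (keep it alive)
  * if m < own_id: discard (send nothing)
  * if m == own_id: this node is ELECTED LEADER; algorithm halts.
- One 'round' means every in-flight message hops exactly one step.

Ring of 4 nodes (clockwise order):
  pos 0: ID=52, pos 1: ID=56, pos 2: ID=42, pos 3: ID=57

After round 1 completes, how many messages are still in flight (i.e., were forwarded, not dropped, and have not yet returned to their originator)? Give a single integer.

Round 1: pos1(id56) recv 52: drop; pos2(id42) recv 56: fwd; pos3(id57) recv 42: drop; pos0(id52) recv 57: fwd
After round 1: 2 messages still in flight

Answer: 2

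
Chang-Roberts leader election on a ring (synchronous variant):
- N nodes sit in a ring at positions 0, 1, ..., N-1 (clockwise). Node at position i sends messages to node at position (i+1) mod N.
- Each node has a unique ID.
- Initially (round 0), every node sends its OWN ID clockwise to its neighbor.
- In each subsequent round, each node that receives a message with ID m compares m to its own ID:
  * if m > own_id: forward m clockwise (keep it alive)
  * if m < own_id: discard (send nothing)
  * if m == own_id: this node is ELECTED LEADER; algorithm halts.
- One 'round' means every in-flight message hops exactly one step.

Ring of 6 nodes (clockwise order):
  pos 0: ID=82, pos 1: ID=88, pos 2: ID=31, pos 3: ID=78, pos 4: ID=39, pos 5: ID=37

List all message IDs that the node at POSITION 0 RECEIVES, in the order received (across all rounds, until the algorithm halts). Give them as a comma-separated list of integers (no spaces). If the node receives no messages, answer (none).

Round 1: pos1(id88) recv 82: drop; pos2(id31) recv 88: fwd; pos3(id78) recv 31: drop; pos4(id39) recv 78: fwd; pos5(id37) recv 39: fwd; pos0(id82) recv 37: drop
Round 2: pos3(id78) recv 88: fwd; pos5(id37) recv 78: fwd; pos0(id82) recv 39: drop
Round 3: pos4(id39) recv 88: fwd; pos0(id82) recv 78: drop
Round 4: pos5(id37) recv 88: fwd
Round 5: pos0(id82) recv 88: fwd
Round 6: pos1(id88) recv 88: ELECTED

Answer: 37,39,78,88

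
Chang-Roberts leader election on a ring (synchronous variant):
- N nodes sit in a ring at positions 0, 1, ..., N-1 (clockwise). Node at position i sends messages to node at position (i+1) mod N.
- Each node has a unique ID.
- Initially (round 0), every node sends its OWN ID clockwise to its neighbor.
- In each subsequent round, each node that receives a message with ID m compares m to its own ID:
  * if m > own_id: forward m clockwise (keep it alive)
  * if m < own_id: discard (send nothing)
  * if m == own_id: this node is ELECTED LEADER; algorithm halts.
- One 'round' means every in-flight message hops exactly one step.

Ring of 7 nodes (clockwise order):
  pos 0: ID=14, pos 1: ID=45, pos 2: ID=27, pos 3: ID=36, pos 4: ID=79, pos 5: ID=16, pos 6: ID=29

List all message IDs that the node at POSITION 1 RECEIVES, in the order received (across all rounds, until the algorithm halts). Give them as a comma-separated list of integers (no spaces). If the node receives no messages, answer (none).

Answer: 14,29,79

Derivation:
Round 1: pos1(id45) recv 14: drop; pos2(id27) recv 45: fwd; pos3(id36) recv 27: drop; pos4(id79) recv 36: drop; pos5(id16) recv 79: fwd; pos6(id29) recv 16: drop; pos0(id14) recv 29: fwd
Round 2: pos3(id36) recv 45: fwd; pos6(id29) recv 79: fwd; pos1(id45) recv 29: drop
Round 3: pos4(id79) recv 45: drop; pos0(id14) recv 79: fwd
Round 4: pos1(id45) recv 79: fwd
Round 5: pos2(id27) recv 79: fwd
Round 6: pos3(id36) recv 79: fwd
Round 7: pos4(id79) recv 79: ELECTED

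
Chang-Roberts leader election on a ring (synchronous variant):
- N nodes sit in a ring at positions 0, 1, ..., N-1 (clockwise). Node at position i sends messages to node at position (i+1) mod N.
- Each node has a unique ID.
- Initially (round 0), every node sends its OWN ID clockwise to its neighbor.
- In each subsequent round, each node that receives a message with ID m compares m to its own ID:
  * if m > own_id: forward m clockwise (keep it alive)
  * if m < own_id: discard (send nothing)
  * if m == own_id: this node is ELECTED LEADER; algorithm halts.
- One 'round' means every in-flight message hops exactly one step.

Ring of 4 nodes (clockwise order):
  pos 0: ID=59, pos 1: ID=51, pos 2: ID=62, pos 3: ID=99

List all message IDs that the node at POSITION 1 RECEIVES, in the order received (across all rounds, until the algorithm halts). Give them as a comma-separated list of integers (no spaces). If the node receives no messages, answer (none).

Answer: 59,99

Derivation:
Round 1: pos1(id51) recv 59: fwd; pos2(id62) recv 51: drop; pos3(id99) recv 62: drop; pos0(id59) recv 99: fwd
Round 2: pos2(id62) recv 59: drop; pos1(id51) recv 99: fwd
Round 3: pos2(id62) recv 99: fwd
Round 4: pos3(id99) recv 99: ELECTED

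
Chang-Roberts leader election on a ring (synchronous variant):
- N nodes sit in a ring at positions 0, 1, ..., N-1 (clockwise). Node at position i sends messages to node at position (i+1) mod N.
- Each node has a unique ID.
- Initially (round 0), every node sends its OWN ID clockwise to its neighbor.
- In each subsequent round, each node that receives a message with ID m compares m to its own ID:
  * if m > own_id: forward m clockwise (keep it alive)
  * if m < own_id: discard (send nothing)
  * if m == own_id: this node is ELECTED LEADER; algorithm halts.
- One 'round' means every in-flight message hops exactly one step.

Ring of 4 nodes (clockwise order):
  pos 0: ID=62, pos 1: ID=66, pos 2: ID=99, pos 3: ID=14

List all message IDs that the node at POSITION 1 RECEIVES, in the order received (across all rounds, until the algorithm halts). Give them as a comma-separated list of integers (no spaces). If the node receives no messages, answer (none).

Round 1: pos1(id66) recv 62: drop; pos2(id99) recv 66: drop; pos3(id14) recv 99: fwd; pos0(id62) recv 14: drop
Round 2: pos0(id62) recv 99: fwd
Round 3: pos1(id66) recv 99: fwd
Round 4: pos2(id99) recv 99: ELECTED

Answer: 62,99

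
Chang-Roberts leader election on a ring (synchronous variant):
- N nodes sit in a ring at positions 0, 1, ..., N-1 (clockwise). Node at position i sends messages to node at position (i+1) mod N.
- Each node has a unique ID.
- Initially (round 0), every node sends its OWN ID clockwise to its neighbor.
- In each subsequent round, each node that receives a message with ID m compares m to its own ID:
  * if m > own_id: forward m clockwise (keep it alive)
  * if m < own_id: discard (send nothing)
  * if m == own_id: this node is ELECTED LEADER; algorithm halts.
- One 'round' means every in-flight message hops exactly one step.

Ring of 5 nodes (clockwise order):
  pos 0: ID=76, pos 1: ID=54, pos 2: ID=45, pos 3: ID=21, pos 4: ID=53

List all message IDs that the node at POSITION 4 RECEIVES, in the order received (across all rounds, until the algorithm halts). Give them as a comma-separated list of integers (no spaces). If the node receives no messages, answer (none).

Round 1: pos1(id54) recv 76: fwd; pos2(id45) recv 54: fwd; pos3(id21) recv 45: fwd; pos4(id53) recv 21: drop; pos0(id76) recv 53: drop
Round 2: pos2(id45) recv 76: fwd; pos3(id21) recv 54: fwd; pos4(id53) recv 45: drop
Round 3: pos3(id21) recv 76: fwd; pos4(id53) recv 54: fwd
Round 4: pos4(id53) recv 76: fwd; pos0(id76) recv 54: drop
Round 5: pos0(id76) recv 76: ELECTED

Answer: 21,45,54,76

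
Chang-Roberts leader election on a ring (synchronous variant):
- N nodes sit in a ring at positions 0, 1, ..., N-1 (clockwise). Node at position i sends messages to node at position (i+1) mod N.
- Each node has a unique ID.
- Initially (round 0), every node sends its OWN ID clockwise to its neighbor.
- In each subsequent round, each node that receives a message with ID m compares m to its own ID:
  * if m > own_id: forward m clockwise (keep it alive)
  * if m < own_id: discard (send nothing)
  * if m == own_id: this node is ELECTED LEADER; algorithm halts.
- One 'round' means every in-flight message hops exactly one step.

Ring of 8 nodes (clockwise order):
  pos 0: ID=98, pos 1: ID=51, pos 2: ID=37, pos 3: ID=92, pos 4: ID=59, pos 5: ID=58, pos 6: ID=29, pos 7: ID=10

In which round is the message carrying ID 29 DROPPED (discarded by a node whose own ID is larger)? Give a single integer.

Round 1: pos1(id51) recv 98: fwd; pos2(id37) recv 51: fwd; pos3(id92) recv 37: drop; pos4(id59) recv 92: fwd; pos5(id58) recv 59: fwd; pos6(id29) recv 58: fwd; pos7(id10) recv 29: fwd; pos0(id98) recv 10: drop
Round 2: pos2(id37) recv 98: fwd; pos3(id92) recv 51: drop; pos5(id58) recv 92: fwd; pos6(id29) recv 59: fwd; pos7(id10) recv 58: fwd; pos0(id98) recv 29: drop
Round 3: pos3(id92) recv 98: fwd; pos6(id29) recv 92: fwd; pos7(id10) recv 59: fwd; pos0(id98) recv 58: drop
Round 4: pos4(id59) recv 98: fwd; pos7(id10) recv 92: fwd; pos0(id98) recv 59: drop
Round 5: pos5(id58) recv 98: fwd; pos0(id98) recv 92: drop
Round 6: pos6(id29) recv 98: fwd
Round 7: pos7(id10) recv 98: fwd
Round 8: pos0(id98) recv 98: ELECTED
Message ID 29 originates at pos 6; dropped at pos 0 in round 2

Answer: 2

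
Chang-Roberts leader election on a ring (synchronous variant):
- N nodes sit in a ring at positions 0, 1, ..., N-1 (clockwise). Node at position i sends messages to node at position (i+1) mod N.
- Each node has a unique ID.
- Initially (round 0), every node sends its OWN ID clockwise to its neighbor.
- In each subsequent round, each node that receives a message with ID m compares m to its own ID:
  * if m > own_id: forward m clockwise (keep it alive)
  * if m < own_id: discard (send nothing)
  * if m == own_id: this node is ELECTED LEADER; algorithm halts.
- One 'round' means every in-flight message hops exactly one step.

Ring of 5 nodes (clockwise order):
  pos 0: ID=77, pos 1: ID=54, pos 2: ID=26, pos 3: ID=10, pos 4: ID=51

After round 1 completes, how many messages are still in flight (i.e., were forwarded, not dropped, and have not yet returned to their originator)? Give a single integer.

Round 1: pos1(id54) recv 77: fwd; pos2(id26) recv 54: fwd; pos3(id10) recv 26: fwd; pos4(id51) recv 10: drop; pos0(id77) recv 51: drop
After round 1: 3 messages still in flight

Answer: 3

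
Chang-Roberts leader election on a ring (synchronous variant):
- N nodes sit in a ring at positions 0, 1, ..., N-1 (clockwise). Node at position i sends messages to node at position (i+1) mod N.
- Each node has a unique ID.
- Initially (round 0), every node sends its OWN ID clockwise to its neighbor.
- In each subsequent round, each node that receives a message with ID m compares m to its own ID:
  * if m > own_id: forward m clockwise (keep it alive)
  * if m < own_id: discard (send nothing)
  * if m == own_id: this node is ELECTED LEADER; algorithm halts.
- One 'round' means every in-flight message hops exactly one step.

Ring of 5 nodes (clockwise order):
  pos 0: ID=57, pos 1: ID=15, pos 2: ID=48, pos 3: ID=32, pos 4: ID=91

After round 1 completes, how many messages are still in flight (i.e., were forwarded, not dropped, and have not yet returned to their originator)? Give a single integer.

Answer: 3

Derivation:
Round 1: pos1(id15) recv 57: fwd; pos2(id48) recv 15: drop; pos3(id32) recv 48: fwd; pos4(id91) recv 32: drop; pos0(id57) recv 91: fwd
After round 1: 3 messages still in flight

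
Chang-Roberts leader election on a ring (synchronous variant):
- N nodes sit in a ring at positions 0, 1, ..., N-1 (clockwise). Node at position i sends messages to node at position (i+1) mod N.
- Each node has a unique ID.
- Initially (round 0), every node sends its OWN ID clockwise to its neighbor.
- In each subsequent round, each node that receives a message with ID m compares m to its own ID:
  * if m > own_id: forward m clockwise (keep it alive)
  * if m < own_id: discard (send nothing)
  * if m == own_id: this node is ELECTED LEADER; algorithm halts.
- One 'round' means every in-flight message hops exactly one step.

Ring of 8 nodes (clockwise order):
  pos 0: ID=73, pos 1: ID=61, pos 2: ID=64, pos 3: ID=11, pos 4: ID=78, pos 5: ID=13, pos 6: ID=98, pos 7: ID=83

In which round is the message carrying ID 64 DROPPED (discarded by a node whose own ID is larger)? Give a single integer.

Answer: 2

Derivation:
Round 1: pos1(id61) recv 73: fwd; pos2(id64) recv 61: drop; pos3(id11) recv 64: fwd; pos4(id78) recv 11: drop; pos5(id13) recv 78: fwd; pos6(id98) recv 13: drop; pos7(id83) recv 98: fwd; pos0(id73) recv 83: fwd
Round 2: pos2(id64) recv 73: fwd; pos4(id78) recv 64: drop; pos6(id98) recv 78: drop; pos0(id73) recv 98: fwd; pos1(id61) recv 83: fwd
Round 3: pos3(id11) recv 73: fwd; pos1(id61) recv 98: fwd; pos2(id64) recv 83: fwd
Round 4: pos4(id78) recv 73: drop; pos2(id64) recv 98: fwd; pos3(id11) recv 83: fwd
Round 5: pos3(id11) recv 98: fwd; pos4(id78) recv 83: fwd
Round 6: pos4(id78) recv 98: fwd; pos5(id13) recv 83: fwd
Round 7: pos5(id13) recv 98: fwd; pos6(id98) recv 83: drop
Round 8: pos6(id98) recv 98: ELECTED
Message ID 64 originates at pos 2; dropped at pos 4 in round 2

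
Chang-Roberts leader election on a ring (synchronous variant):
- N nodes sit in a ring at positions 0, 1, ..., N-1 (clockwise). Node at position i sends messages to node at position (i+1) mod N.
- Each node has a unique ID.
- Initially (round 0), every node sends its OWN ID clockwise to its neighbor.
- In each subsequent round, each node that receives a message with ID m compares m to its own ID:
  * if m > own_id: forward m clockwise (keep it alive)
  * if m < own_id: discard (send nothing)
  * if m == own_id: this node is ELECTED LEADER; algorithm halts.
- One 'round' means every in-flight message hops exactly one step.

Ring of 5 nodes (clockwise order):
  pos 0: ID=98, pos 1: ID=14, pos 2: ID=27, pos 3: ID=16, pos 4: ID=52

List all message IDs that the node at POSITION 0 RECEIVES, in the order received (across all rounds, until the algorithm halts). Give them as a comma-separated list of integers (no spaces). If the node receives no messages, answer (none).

Answer: 52,98

Derivation:
Round 1: pos1(id14) recv 98: fwd; pos2(id27) recv 14: drop; pos3(id16) recv 27: fwd; pos4(id52) recv 16: drop; pos0(id98) recv 52: drop
Round 2: pos2(id27) recv 98: fwd; pos4(id52) recv 27: drop
Round 3: pos3(id16) recv 98: fwd
Round 4: pos4(id52) recv 98: fwd
Round 5: pos0(id98) recv 98: ELECTED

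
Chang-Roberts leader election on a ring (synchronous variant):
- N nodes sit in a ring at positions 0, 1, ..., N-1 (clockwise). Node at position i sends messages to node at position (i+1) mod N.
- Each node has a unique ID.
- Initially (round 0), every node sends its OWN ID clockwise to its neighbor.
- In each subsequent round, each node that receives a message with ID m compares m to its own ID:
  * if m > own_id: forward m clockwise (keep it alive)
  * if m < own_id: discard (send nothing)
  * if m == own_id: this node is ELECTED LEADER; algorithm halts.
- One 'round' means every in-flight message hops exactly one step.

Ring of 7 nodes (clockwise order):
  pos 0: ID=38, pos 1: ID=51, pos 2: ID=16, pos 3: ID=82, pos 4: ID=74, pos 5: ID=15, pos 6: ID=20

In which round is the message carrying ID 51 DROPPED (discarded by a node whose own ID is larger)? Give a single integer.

Answer: 2

Derivation:
Round 1: pos1(id51) recv 38: drop; pos2(id16) recv 51: fwd; pos3(id82) recv 16: drop; pos4(id74) recv 82: fwd; pos5(id15) recv 74: fwd; pos6(id20) recv 15: drop; pos0(id38) recv 20: drop
Round 2: pos3(id82) recv 51: drop; pos5(id15) recv 82: fwd; pos6(id20) recv 74: fwd
Round 3: pos6(id20) recv 82: fwd; pos0(id38) recv 74: fwd
Round 4: pos0(id38) recv 82: fwd; pos1(id51) recv 74: fwd
Round 5: pos1(id51) recv 82: fwd; pos2(id16) recv 74: fwd
Round 6: pos2(id16) recv 82: fwd; pos3(id82) recv 74: drop
Round 7: pos3(id82) recv 82: ELECTED
Message ID 51 originates at pos 1; dropped at pos 3 in round 2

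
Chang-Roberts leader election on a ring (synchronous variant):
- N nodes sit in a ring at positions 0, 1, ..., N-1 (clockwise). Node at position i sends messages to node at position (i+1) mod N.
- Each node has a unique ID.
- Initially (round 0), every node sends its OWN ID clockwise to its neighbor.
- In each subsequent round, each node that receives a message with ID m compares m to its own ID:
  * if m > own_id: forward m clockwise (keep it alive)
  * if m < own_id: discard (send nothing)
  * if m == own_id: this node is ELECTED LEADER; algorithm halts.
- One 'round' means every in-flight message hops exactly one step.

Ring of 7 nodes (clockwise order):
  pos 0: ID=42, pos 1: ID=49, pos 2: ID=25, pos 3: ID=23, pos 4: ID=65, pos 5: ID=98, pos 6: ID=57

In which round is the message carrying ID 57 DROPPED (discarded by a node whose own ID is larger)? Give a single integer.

Answer: 5

Derivation:
Round 1: pos1(id49) recv 42: drop; pos2(id25) recv 49: fwd; pos3(id23) recv 25: fwd; pos4(id65) recv 23: drop; pos5(id98) recv 65: drop; pos6(id57) recv 98: fwd; pos0(id42) recv 57: fwd
Round 2: pos3(id23) recv 49: fwd; pos4(id65) recv 25: drop; pos0(id42) recv 98: fwd; pos1(id49) recv 57: fwd
Round 3: pos4(id65) recv 49: drop; pos1(id49) recv 98: fwd; pos2(id25) recv 57: fwd
Round 4: pos2(id25) recv 98: fwd; pos3(id23) recv 57: fwd
Round 5: pos3(id23) recv 98: fwd; pos4(id65) recv 57: drop
Round 6: pos4(id65) recv 98: fwd
Round 7: pos5(id98) recv 98: ELECTED
Message ID 57 originates at pos 6; dropped at pos 4 in round 5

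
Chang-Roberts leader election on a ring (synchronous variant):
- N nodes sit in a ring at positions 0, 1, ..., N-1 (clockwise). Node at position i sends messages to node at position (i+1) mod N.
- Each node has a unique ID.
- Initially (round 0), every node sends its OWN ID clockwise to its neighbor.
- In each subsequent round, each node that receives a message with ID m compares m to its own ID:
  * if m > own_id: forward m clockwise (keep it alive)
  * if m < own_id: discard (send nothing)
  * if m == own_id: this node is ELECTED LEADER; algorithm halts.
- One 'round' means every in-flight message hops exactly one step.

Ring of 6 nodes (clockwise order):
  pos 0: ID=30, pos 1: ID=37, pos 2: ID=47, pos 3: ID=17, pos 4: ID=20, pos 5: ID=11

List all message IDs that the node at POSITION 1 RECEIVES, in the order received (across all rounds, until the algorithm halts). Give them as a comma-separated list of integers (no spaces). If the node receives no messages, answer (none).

Round 1: pos1(id37) recv 30: drop; pos2(id47) recv 37: drop; pos3(id17) recv 47: fwd; pos4(id20) recv 17: drop; pos5(id11) recv 20: fwd; pos0(id30) recv 11: drop
Round 2: pos4(id20) recv 47: fwd; pos0(id30) recv 20: drop
Round 3: pos5(id11) recv 47: fwd
Round 4: pos0(id30) recv 47: fwd
Round 5: pos1(id37) recv 47: fwd
Round 6: pos2(id47) recv 47: ELECTED

Answer: 30,47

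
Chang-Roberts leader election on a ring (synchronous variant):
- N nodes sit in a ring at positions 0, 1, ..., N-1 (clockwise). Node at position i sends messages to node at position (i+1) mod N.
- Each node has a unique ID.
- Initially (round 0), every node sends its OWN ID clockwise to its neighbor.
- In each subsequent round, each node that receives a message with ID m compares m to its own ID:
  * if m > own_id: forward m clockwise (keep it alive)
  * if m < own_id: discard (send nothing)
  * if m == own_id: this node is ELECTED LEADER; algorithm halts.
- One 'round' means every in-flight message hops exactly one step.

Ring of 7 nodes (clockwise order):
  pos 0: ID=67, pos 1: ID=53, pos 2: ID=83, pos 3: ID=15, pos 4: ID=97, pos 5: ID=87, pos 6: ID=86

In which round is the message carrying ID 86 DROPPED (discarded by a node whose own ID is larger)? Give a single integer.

Answer: 5

Derivation:
Round 1: pos1(id53) recv 67: fwd; pos2(id83) recv 53: drop; pos3(id15) recv 83: fwd; pos4(id97) recv 15: drop; pos5(id87) recv 97: fwd; pos6(id86) recv 87: fwd; pos0(id67) recv 86: fwd
Round 2: pos2(id83) recv 67: drop; pos4(id97) recv 83: drop; pos6(id86) recv 97: fwd; pos0(id67) recv 87: fwd; pos1(id53) recv 86: fwd
Round 3: pos0(id67) recv 97: fwd; pos1(id53) recv 87: fwd; pos2(id83) recv 86: fwd
Round 4: pos1(id53) recv 97: fwd; pos2(id83) recv 87: fwd; pos3(id15) recv 86: fwd
Round 5: pos2(id83) recv 97: fwd; pos3(id15) recv 87: fwd; pos4(id97) recv 86: drop
Round 6: pos3(id15) recv 97: fwd; pos4(id97) recv 87: drop
Round 7: pos4(id97) recv 97: ELECTED
Message ID 86 originates at pos 6; dropped at pos 4 in round 5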